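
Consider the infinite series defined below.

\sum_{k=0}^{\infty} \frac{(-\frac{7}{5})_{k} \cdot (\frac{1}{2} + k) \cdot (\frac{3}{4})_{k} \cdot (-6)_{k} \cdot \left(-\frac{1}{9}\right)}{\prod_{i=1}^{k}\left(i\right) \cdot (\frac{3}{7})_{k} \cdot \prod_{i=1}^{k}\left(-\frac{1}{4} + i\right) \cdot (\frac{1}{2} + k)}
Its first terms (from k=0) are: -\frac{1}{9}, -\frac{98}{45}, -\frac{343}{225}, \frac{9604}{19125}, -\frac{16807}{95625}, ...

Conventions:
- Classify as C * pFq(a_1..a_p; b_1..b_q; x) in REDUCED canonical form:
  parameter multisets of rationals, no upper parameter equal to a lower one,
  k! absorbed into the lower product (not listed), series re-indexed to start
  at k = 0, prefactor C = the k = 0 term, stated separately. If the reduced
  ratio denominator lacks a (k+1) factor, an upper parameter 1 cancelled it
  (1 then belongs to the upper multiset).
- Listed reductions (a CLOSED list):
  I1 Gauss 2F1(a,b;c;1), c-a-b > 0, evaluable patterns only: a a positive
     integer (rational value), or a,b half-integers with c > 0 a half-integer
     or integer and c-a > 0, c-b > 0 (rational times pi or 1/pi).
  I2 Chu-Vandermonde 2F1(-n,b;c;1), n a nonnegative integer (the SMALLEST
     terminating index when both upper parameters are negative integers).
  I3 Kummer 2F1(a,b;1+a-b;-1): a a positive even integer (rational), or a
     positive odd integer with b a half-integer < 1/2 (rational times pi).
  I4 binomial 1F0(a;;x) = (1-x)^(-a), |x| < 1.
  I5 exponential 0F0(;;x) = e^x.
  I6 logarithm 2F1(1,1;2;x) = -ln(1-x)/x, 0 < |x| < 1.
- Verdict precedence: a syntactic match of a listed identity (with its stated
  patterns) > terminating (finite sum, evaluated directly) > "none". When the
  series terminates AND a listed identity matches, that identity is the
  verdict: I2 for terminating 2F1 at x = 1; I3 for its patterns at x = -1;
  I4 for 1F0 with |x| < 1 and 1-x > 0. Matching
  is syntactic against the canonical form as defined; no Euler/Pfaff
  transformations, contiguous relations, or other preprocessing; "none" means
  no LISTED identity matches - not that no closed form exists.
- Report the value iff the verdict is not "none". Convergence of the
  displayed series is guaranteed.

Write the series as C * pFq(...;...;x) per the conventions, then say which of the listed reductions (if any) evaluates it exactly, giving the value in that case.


First insight: t_0 being -\frac{1}{9}, the lower running product (prefactor -1/9) is a rising factorial.
Consecutive-term ratio: r(k) = 1 * (k-6) (k-\frac{7}{5}) / [(k+\frac{3}{7}) (k+1)] - poly over poly, x = 1 from leading terms; C = -\frac{1}{9} at k = 0.

x = 1 here; the reduced form reads 2F1, upper {-6, -\frac{7}{5}}, lower {\frac{3}{7}}, C = -\frac{1}{9}. Verdict: the Chu-Vandermonde identity I2 matches (terminating 2F1 at x = 1 with n = 6, b = -7/5, c = \frac{3}{7}). Exact value: -\frac{476290672}{138046875}.


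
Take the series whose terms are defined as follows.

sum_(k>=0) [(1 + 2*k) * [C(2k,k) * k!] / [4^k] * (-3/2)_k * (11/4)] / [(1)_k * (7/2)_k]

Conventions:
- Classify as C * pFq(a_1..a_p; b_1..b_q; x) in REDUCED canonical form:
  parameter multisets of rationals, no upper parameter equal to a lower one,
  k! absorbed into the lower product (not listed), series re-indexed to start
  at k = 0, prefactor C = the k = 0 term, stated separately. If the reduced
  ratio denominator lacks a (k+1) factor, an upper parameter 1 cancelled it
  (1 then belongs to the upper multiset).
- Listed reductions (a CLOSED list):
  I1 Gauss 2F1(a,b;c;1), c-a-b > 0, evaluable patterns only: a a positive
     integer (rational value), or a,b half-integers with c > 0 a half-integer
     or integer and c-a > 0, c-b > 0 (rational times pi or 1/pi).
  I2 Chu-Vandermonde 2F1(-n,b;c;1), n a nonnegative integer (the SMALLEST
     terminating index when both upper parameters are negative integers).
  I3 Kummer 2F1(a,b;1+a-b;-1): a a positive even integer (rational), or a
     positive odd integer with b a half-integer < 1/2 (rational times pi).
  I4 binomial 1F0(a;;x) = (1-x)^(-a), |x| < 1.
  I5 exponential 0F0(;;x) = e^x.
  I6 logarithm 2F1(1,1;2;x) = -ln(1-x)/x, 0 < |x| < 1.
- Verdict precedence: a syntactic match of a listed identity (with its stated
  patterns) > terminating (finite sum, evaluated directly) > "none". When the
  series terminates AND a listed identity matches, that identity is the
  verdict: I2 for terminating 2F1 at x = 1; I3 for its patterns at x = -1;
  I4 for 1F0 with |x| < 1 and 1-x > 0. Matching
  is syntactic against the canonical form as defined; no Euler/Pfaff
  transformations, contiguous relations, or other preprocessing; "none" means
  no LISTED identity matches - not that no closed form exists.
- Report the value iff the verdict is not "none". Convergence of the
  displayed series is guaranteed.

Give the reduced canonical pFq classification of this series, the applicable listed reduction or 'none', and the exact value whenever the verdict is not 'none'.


Structural cue: with t_0 = 11/4, (1)_k (prefactor 11/4) is k! itself.
Term ratio: r(k) = 1 * (k-3/2) (k+3/2) / [(k+7/2) (k+1)] - rational in k, leading ratio 1; with t_0 = 11/4, classification follows.

With C = 11/4: the canonical form is 2F1(-3/2, 3/2; 7/2; 1). Verdict at x = 1: Gauss (I1, half-integer pattern) matches (x = 1; upper {-3/2, 3/2} half-integers, c = 7/2 in the evaluable pattern). Exact value: (825/2048) * pi.


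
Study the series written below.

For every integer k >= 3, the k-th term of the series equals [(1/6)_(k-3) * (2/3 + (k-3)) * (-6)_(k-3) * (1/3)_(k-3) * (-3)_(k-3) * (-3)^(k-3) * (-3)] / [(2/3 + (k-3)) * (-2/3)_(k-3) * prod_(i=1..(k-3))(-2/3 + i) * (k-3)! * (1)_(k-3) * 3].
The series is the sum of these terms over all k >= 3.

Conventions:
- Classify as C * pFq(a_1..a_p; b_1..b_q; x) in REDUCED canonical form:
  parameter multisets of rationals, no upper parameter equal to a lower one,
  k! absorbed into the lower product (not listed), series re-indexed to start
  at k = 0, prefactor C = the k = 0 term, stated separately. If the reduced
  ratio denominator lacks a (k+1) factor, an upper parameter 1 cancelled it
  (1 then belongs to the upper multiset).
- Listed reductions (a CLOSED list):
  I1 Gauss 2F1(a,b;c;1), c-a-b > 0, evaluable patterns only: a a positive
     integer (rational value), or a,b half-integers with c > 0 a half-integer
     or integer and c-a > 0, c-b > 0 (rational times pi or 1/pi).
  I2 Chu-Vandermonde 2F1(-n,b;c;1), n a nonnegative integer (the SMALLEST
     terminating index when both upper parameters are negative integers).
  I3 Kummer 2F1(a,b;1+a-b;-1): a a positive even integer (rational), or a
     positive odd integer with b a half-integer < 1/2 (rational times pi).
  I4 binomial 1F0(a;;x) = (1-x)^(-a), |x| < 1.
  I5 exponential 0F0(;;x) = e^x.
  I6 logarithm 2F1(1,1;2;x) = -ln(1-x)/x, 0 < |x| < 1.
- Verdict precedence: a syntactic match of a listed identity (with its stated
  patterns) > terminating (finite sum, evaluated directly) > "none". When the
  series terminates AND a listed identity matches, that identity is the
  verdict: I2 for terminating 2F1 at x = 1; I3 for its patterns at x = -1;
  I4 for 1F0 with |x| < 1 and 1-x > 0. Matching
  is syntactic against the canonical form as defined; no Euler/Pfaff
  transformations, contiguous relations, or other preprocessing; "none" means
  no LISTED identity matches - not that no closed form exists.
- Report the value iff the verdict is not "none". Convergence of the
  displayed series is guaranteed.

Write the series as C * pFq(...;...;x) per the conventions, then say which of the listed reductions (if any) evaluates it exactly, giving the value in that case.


The tell: with t_0 = -1, striking the common factor k + 2/3 reduces the term (C = -1).
Consecutive-term ratio: r(k) = (-3) * (k-6) (k-3) (k+1/6) / [(k-2/3) (k+1) (k+1)] ; factor over Q: parameters, x = (-3), and C = -1.

At argument -3: a 3F2 with upper {-6, -3, 1/6}, lower {-2/3, 1}, scaled by C = -1. Verdict: terminating. With -3 upstairs the series is a 4-term polynomial sum; evaluated term by term. Hence: -6847/16.


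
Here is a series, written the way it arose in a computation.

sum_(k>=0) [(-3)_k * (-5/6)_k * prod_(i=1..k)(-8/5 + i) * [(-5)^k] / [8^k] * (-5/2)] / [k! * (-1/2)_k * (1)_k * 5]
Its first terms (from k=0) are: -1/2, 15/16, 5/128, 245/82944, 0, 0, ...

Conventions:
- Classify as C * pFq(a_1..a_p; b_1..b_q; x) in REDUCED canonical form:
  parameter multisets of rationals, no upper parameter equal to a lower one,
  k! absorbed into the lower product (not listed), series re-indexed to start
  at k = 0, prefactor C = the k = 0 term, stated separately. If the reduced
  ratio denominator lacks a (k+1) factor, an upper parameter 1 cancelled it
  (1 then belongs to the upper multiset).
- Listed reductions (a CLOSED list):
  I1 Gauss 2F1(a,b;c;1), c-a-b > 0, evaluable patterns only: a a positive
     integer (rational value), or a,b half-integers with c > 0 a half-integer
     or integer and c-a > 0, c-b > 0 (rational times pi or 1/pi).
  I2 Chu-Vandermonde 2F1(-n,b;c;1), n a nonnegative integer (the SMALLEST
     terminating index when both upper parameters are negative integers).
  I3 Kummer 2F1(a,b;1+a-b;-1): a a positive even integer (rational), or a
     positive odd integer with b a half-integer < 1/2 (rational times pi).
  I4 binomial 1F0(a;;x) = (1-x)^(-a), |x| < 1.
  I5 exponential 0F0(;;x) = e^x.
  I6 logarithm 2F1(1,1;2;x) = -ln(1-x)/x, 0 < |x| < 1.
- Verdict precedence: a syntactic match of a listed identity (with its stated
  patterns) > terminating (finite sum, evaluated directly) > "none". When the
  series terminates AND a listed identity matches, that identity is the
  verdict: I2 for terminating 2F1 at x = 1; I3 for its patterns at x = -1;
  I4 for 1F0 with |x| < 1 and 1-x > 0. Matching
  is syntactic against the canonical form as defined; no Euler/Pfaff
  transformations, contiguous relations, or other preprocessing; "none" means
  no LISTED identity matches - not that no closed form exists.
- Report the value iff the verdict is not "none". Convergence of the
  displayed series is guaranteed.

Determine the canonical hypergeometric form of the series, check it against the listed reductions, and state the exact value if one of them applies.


The series (x = -5/8) is 3F2: upper {-3, -5/6, -3/5}, lower {-1/2, 1}, prefactor -1/2. Verdict: terminating - no listed pattern fits, but -3 in the upper list cuts the series at k = 3; direct evaluation. Its exact value is 39773/82944.

Key step: with t_0 = -1/2, the two geometric factors (C = -1/2, x = -5/8) combine into one argument.
Step ratio: r(k) = (-5/8) * (k-3) (k-5/6) (k-3/5) / [(k-1/2) (k+1) (k+1)] ; factor over Q: parameters, x = (-5/8), and C = -1/2.


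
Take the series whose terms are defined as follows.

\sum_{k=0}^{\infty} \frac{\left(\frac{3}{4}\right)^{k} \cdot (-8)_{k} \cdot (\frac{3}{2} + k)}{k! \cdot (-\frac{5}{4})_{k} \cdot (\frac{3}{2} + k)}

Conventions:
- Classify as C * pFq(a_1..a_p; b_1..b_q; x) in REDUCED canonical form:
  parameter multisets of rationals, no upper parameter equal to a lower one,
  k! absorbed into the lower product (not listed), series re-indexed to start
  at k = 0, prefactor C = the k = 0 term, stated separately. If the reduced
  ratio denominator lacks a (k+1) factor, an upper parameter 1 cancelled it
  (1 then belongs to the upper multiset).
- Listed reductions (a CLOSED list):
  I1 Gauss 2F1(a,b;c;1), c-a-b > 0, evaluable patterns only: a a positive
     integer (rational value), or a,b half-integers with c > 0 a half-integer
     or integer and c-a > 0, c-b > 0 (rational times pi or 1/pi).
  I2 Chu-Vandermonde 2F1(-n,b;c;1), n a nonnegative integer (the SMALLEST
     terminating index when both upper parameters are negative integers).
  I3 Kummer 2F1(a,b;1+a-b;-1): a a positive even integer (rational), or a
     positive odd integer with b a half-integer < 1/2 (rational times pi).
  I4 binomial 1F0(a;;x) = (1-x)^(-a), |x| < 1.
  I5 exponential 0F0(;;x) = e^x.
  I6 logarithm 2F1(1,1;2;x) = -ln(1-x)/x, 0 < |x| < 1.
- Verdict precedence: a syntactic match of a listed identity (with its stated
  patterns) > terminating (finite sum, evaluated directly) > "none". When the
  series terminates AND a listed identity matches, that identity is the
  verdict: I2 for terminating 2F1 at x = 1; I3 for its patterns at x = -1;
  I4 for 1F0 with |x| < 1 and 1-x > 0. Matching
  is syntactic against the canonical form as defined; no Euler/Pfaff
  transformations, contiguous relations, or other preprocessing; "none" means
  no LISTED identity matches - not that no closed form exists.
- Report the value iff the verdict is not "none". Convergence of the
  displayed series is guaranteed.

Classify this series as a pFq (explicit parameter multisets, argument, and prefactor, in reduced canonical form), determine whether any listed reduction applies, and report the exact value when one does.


Reduced: x = \frac{3}{4}, 1F1, upper = {-8}, lower = {-\frac{5}{4}}, C = 1. Verdict: terminating. (-8)_k vanishes past k = 8, leaving a 9-term sum, computed directly. Value: -\frac{1056512}{841225}.

First insight: with t_0 = 1, striking the common factor k + 3/2 reduces the term (C = 1).
Term ratio: r(k) = \frac{3}{4} * (k-8) / [(k-\frac{5}{4}) (k+1)] ; factor over Q: parameters, x = \frac{3}{4}, and C = 1.


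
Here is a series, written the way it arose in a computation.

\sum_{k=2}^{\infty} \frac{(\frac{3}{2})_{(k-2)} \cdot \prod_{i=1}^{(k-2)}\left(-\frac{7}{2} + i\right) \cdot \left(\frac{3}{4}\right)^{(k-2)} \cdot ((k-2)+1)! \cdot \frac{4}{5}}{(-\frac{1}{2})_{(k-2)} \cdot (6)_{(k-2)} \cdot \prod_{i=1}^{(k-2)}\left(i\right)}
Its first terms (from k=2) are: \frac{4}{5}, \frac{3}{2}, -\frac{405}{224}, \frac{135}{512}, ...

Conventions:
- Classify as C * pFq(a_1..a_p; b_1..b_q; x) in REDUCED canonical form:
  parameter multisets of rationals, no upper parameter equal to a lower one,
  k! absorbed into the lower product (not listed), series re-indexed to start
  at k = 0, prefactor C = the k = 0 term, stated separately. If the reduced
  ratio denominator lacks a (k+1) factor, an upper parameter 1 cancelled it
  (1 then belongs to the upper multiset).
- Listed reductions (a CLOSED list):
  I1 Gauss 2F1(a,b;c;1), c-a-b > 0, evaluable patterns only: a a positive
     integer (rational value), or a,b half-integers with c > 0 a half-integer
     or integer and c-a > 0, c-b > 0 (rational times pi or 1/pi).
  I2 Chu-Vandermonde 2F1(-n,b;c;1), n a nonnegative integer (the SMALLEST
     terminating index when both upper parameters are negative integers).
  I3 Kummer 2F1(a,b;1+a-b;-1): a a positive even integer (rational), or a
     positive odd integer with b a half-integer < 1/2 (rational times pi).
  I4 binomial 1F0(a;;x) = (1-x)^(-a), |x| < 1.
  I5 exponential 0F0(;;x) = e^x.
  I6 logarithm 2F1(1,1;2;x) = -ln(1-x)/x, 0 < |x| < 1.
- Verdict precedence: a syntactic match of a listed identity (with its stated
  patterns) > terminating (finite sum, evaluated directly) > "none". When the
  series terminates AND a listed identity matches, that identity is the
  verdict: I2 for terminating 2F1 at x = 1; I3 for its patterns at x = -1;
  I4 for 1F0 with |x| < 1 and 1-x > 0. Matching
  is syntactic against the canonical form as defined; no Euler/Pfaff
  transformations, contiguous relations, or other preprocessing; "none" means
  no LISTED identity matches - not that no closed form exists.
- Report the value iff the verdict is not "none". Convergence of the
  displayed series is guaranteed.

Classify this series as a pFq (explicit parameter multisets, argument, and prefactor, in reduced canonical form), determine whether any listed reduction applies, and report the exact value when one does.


With C = \frac{4}{5}: the canonical form is 3F2(-\frac{5}{2}, \frac{3}{2}, 2; -\frac{1}{2}, 6; \frac{3}{4}). Verdict: none - at argument \frac{3}{4} the multisets {-\frac{5}{2}, \frac{3}{2}, 2} ; {-\frac{1}{2}, 6} match no listed identity.

The tell: with t_0 = \frac{4}{5}, the factorial ratio (prefactor 4/5) (k+a-1)!/(a-1)! is a rising factorial (a)_k.
Adjacent-term ratio: r(k) = \frac{3}{4} * (k-\frac{5}{2}) (k+\frac{3}{2}) (k+2) / [(k-\frac{1}{2}) (k+6) (k+1)] - rational; roots negated = parameters, x = \frac{3}{4}, C = \frac{4}{5}.


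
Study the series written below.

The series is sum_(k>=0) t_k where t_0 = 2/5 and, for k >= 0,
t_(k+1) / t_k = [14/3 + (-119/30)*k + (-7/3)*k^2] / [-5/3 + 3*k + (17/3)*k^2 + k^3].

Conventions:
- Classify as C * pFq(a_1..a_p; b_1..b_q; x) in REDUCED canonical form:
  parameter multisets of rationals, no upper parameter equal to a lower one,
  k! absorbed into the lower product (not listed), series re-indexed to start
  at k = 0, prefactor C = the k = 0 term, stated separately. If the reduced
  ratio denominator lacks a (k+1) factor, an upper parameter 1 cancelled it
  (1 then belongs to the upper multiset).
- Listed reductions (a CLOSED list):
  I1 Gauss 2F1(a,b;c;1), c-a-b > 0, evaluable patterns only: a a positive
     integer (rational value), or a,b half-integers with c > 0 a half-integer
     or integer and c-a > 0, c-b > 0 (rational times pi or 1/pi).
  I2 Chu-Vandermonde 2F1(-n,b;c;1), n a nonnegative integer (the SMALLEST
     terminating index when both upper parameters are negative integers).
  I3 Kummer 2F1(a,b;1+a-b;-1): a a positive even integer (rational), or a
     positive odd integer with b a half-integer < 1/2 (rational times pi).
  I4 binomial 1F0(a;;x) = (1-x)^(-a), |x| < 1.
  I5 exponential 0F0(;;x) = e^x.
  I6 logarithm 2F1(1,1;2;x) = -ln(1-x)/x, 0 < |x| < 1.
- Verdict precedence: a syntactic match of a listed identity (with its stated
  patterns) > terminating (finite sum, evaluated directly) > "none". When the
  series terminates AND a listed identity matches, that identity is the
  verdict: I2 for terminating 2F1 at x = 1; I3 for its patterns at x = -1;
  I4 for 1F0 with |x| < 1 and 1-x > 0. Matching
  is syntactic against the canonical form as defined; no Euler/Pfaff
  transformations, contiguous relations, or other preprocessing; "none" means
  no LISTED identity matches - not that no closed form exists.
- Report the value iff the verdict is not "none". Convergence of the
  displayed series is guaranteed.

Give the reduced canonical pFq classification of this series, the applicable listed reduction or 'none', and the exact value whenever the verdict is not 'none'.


This is 2/5 * 2F2(-4/5, 5/2; -1/3, 5; -7/3) in reduced canonical form. Verdict: none. Every listed pattern misses the 2F2 form at -7/3, upper {-4/5, 5/2}.

Structural cue: t_0 = 2/5 here, and the expanded ratio factors over Q; C = 2/5, roots give parameters.
Step ratio: r(k) = (-7/3) * (k-4/5) (k+5/2) / [(k-1/3) (k+5) (k+1)] - poly over poly, x = (-7/3) from leading terms; C = 2/5 at k = 0.


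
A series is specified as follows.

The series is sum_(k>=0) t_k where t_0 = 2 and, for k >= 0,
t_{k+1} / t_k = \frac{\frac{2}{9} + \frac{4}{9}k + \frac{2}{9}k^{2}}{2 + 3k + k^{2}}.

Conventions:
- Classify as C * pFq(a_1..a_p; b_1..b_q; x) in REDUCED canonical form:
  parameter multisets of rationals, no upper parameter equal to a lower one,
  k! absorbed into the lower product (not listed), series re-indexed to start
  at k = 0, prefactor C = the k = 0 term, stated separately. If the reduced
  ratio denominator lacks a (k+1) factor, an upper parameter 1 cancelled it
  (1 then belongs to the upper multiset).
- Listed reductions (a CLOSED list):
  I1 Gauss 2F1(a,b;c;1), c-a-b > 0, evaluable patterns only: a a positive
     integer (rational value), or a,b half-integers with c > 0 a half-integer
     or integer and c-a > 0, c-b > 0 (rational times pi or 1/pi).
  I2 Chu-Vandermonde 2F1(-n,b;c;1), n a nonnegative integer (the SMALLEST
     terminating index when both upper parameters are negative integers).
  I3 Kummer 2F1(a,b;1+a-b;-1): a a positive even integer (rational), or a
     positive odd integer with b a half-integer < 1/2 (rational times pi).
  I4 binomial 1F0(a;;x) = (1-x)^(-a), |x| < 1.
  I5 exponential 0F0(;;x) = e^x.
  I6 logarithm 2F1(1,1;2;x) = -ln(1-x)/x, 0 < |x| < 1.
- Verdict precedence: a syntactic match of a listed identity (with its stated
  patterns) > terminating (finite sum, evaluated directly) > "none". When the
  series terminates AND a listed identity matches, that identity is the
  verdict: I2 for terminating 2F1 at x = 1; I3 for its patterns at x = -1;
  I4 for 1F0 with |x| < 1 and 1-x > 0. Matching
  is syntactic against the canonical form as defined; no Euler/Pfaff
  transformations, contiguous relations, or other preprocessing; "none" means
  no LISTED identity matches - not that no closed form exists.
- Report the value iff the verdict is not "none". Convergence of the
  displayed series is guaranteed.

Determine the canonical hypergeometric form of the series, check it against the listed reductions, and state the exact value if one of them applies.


Classification (C = 2): 2F1 with upper {1, 1}, lower {2}, argument x = \frac{2}{9}. Verdict at x = \frac{2}{9}: the I6 logarithm reduction matches (the logarithm: parameters (1,1;2), x = \frac{2}{9}). Exact value: \left(-9\right) \cdot \ln\left(\frac{7}{9}\right).

Key step: from the first term 2: the expanded ratio factors over Q; C = 2, x = 2/9, roots give parameters.
Consecutive-term ratio: r(k) = \frac{2}{9} * (k+1) (k+1) / [(k+2) (k+1)] ; factor over Q: parameters, x = \frac{2}{9}, and C = 2.


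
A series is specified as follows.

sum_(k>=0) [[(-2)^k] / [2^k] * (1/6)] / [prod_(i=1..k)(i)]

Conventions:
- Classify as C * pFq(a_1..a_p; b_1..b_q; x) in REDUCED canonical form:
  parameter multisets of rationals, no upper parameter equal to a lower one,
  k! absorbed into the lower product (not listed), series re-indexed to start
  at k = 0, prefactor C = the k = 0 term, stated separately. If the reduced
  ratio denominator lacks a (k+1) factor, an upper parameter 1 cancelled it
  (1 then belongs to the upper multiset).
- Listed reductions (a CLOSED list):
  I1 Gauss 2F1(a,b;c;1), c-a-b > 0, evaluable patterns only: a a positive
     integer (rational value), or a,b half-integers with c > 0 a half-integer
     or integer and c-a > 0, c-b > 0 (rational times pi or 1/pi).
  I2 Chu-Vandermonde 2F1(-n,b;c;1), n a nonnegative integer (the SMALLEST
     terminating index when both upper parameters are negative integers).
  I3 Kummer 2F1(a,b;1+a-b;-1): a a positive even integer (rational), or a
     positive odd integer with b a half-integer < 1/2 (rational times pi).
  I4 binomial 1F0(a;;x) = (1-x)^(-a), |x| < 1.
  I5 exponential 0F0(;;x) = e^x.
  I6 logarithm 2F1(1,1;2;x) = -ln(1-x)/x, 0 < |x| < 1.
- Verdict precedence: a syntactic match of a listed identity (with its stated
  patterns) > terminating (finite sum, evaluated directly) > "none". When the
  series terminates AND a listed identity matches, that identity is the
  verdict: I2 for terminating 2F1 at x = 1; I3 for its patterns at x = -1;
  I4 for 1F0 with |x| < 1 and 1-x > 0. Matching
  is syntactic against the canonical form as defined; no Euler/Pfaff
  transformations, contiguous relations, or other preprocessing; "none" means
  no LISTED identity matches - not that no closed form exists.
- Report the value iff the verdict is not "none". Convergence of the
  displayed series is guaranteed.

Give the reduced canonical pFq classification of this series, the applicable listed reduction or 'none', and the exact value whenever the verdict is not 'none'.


The tell: t_0 = 1/6 here, and the two k-th powers (C = 1/6, x = -1) combine into one argument.
Consecutive-term ratio: r(k) = (-1) * 1 / [(k+1)] - poly over poly, x = (-1) from leading terms; C = 1/6 at k = 0.

This is 1/6 * 0F0(-; -; -1) in reduced canonical form. Verdict: exponential (I5) applies (the 0F0 exponential series at x = -1). Sum: (1/6) * e^(-1).


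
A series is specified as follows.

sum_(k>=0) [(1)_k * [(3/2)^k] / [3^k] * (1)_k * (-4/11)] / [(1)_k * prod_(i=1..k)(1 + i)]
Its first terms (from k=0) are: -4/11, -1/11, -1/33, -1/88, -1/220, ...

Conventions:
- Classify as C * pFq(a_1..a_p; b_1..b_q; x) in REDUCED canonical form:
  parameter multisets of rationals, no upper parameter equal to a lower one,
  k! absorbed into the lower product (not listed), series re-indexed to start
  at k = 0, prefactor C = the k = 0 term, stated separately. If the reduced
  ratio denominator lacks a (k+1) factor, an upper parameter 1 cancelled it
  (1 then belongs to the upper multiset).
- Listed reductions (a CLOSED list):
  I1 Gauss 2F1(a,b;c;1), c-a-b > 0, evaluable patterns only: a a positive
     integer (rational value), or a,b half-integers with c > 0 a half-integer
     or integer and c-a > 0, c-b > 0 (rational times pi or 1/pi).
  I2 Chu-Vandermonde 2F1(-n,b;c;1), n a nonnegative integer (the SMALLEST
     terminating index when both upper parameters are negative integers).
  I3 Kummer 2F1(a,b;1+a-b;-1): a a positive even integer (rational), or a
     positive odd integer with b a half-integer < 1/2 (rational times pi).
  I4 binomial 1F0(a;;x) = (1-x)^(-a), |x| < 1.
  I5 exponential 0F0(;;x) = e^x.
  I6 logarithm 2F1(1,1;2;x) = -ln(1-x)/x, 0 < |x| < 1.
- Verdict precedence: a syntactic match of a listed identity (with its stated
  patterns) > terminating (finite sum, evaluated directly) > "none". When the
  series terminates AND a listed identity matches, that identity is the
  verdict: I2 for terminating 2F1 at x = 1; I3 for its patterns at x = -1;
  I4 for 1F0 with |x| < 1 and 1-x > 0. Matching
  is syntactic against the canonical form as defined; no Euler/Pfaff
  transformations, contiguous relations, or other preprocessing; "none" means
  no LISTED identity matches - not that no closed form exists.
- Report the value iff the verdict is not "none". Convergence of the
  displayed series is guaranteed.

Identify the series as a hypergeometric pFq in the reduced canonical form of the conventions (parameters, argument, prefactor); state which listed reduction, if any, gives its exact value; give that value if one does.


With C = -4/11: the canonical form is 2F1(1, 1; 2; 1/2). Verdict (x = 1/2): the logarithmic series (I6) applies (the logarithm: parameters (1,1;2), x = 1/2). Value: (8/11) * ln(1/2).

The tell: t_0 being -4/11, the lower running product (prefactor -4/11) is a rising factorial.
Adjacent-term ratio: r(k) = (1/2) * (k+1) (k+1) / [(k+2) (k+1)] - rational; roots negated = parameters, x = (1/2), C = -4/11.


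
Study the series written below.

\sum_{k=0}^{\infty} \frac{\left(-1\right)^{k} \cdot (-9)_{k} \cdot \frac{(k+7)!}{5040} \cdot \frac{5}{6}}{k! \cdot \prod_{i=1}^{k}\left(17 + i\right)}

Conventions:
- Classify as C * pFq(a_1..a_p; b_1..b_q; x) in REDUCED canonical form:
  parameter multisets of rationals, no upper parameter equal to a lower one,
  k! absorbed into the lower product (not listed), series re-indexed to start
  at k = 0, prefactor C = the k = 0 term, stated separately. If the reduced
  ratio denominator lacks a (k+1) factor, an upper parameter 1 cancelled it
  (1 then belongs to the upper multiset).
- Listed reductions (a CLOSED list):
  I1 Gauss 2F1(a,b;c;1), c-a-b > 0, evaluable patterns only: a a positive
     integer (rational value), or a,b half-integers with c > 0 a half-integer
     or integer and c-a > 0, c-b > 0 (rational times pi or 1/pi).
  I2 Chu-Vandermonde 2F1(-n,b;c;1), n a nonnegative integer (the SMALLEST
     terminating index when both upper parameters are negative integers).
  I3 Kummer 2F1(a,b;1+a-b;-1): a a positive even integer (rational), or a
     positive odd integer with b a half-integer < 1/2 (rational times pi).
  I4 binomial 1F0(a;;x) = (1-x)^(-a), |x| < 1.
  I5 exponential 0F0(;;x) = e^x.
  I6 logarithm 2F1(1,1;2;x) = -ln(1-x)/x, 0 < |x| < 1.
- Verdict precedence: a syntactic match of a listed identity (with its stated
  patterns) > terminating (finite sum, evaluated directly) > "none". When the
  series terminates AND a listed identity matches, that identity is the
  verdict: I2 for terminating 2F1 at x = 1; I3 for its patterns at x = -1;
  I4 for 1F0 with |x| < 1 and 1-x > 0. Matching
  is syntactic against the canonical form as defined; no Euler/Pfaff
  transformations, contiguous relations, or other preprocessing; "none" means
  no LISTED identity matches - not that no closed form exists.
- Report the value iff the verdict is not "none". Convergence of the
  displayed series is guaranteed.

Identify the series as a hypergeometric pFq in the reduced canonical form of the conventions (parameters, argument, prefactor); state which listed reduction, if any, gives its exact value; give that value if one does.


Reduced: x = -1, 2F1, upper = {-9, 8}, lower = {18}, C = \frac{5}{6}. Verdict: the Kummer evaluation I3 fires (x = -1; c = 18 equals 1+a-b for upper {-9, 8}: listed pattern). Exact value: \frac{85}{3}.

Structural cue: x = -1 and the lower running product (C = 5/6, x = -1) is a rising factorial.
Consecutive-term ratio: r(k) = -1 * (k-9) (k+8) / [(k+18) (k+1)] - rational in k, leading ratio -1; with t_0 = \frac{5}{6}, classification follows.


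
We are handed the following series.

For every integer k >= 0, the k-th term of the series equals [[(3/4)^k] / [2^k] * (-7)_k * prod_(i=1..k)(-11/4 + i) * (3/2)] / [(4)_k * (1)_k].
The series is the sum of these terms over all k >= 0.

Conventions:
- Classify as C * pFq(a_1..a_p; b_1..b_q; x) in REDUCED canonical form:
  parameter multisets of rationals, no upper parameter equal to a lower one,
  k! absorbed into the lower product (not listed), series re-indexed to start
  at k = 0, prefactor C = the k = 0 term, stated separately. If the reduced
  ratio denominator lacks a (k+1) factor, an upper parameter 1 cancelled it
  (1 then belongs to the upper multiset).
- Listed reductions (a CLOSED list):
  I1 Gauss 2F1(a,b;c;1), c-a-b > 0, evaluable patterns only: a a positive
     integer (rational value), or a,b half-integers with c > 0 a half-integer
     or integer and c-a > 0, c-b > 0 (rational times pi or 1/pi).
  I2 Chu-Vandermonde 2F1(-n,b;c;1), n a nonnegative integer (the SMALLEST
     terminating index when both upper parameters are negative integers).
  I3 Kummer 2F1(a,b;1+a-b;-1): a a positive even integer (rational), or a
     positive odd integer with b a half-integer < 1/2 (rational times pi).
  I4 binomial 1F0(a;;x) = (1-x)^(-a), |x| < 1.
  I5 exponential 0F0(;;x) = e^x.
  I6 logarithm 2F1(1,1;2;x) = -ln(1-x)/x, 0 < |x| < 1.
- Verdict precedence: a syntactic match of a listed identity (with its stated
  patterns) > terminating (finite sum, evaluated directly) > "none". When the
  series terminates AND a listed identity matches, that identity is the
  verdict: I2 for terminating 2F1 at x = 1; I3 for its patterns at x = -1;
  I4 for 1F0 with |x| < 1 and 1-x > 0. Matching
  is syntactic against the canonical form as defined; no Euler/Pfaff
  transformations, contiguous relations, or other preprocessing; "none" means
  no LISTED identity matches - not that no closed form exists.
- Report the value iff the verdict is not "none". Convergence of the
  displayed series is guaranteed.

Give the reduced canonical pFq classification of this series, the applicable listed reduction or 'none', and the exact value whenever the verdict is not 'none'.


At argument 3/8: a 2F1 with upper {-7, -7/4}, lower {4}, scaled by C = 3/2. Verdict: terminating - upper -7 stops the sum at k = 7; the 8 terms are added exactly. Its exact value is 154206967520067/43980465111040.

First insight: from the first term 3/2: the two k-th powers (C = 3/2) combine into one argument.
Consecutive-term ratio: r(k) = (3/8) * (k-7) (k-7/4) / [(k+4) (k+1)] - poly over poly, x = (3/8) from leading terms; C = 3/2 at k = 0.


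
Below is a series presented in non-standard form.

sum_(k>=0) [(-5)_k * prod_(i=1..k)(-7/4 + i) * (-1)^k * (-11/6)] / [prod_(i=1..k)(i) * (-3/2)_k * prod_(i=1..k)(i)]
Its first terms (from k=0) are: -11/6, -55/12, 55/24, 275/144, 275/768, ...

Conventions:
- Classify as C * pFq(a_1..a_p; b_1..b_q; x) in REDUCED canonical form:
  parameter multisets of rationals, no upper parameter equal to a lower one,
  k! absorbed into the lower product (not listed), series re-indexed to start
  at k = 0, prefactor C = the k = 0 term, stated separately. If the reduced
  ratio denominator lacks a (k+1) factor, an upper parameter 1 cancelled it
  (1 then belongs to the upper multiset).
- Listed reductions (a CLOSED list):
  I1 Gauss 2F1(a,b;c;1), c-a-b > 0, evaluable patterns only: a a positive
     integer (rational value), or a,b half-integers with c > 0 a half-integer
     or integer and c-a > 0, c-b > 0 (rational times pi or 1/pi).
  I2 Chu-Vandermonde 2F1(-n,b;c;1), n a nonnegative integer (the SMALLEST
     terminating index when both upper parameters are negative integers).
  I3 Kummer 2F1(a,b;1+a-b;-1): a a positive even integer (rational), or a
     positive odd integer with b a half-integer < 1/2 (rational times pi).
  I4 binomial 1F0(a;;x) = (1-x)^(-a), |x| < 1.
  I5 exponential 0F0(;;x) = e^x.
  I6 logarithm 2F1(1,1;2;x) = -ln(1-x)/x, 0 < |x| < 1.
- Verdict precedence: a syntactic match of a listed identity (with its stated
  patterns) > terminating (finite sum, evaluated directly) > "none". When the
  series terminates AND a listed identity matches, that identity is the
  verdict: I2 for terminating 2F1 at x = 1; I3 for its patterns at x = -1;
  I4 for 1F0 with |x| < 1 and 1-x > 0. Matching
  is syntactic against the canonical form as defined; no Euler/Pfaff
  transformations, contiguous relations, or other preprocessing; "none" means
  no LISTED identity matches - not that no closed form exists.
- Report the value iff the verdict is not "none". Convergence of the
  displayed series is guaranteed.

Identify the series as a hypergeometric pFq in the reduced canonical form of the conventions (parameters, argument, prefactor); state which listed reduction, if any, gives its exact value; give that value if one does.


Classification (C = -11/6): 2F2 with upper {-5, -3/4}, lower {-3/2, 1}, argument x = -1. Verdict: terminating - no listed pattern fits, but -5 in the upper list cuts the series at k = 5; direct evaluation. Its exact value is -42361/23040.

Key step: x = (-1) and the running product (prefactor -11/6) telescopes to a rising factorial.
Term ratio: r(k) = (-1) * (k-5) (k-3/4) / [(k-3/2) (k+1) (k+1)] - rational in k, leading ratio (-1); with t_0 = -11/6, classification follows.


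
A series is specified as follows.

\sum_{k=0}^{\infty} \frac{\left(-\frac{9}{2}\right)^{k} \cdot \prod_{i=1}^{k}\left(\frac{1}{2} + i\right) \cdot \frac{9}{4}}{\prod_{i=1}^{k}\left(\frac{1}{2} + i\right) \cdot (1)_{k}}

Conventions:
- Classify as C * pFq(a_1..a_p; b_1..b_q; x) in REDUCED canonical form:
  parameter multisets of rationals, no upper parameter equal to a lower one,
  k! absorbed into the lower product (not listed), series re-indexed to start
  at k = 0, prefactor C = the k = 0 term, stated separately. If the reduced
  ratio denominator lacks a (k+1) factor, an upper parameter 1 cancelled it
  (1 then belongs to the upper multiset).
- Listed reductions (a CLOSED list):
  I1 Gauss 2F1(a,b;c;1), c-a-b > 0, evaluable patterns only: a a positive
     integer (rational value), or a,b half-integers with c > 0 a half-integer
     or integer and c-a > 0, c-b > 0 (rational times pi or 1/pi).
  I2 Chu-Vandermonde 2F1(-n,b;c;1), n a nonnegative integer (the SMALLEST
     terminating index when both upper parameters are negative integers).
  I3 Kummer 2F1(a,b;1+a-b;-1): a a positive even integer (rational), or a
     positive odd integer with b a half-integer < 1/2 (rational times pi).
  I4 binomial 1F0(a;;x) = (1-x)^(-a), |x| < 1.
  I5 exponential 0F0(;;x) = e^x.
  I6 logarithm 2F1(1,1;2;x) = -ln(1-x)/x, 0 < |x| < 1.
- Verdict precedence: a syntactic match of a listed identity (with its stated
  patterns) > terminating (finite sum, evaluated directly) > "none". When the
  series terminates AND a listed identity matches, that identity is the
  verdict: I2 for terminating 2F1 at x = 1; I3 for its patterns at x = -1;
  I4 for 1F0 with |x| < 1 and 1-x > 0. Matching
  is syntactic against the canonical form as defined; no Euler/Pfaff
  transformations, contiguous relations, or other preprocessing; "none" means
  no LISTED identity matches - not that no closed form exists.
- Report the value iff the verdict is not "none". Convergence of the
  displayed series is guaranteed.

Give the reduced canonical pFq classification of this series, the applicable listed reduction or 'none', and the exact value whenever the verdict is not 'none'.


Classification (C = \frac{9}{4}): 0F0 with upper {-}, lower {-}, argument x = -\frac{9}{2}. Verdict: the I5 exponential reduction applies (the 0F0 exponential series at x = -\frac{9}{2}). Exact value: \frac{9}{4} \cdot e^{-\frac{9}{2}}.

Structural cue: from the first term \frac{9}{4}: the lower running product (prefactor 9/4) is a rising factorial.
Term ratio: r(k) = -\frac{9}{2} * 1 / [(k+1)] - rational in k, leading ratio -\frac{9}{2}; with t_0 = \frac{9}{4}, classification follows.


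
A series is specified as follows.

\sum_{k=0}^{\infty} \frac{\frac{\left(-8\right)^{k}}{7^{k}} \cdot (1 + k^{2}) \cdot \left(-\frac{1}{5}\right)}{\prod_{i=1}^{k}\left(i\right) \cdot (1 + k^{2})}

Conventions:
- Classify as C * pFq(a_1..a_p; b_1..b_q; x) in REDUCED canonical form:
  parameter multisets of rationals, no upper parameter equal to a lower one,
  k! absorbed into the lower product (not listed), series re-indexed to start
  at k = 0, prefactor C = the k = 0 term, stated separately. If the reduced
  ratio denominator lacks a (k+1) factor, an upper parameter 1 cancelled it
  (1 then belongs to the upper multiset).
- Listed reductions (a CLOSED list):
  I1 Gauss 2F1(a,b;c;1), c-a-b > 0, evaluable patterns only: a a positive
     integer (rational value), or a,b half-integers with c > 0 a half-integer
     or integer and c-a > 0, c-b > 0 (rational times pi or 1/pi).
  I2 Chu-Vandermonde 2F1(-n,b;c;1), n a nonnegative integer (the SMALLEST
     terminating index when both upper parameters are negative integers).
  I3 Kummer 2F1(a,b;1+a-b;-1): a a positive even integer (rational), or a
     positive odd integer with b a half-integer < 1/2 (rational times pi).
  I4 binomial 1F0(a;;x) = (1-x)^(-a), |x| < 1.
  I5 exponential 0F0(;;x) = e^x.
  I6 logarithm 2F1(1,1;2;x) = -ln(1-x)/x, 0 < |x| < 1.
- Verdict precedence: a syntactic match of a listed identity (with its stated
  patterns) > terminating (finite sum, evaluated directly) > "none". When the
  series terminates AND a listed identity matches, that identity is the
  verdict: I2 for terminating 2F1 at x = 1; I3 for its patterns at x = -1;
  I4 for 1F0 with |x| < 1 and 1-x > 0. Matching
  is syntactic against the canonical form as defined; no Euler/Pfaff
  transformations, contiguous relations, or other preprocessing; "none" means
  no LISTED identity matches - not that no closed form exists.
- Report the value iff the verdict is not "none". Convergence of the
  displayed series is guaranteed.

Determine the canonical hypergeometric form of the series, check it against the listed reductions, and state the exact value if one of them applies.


The series (x = -\frac{8}{7}) is 0F0: upper {-}, lower {-}, prefactor -\frac{1}{5}. Verdict: the I5 exponential reduction matches (the 0F0 exponential series at x = -\frac{8}{7}). Exact value: \left(-\frac{1}{5}\right) \cdot e^{-\frac{8}{7}}.

Structural cue: with t_0 = -\frac{1}{5}, k^2 + 1 divides numerator and denominator alike; C = -1/5 after cancelling.
Step ratio: r(k) = -\frac{8}{7} * 1 / [(k+1)] - poly over poly, x = -\frac{8}{7} from leading terms; C = -\frac{1}{5} at k = 0.


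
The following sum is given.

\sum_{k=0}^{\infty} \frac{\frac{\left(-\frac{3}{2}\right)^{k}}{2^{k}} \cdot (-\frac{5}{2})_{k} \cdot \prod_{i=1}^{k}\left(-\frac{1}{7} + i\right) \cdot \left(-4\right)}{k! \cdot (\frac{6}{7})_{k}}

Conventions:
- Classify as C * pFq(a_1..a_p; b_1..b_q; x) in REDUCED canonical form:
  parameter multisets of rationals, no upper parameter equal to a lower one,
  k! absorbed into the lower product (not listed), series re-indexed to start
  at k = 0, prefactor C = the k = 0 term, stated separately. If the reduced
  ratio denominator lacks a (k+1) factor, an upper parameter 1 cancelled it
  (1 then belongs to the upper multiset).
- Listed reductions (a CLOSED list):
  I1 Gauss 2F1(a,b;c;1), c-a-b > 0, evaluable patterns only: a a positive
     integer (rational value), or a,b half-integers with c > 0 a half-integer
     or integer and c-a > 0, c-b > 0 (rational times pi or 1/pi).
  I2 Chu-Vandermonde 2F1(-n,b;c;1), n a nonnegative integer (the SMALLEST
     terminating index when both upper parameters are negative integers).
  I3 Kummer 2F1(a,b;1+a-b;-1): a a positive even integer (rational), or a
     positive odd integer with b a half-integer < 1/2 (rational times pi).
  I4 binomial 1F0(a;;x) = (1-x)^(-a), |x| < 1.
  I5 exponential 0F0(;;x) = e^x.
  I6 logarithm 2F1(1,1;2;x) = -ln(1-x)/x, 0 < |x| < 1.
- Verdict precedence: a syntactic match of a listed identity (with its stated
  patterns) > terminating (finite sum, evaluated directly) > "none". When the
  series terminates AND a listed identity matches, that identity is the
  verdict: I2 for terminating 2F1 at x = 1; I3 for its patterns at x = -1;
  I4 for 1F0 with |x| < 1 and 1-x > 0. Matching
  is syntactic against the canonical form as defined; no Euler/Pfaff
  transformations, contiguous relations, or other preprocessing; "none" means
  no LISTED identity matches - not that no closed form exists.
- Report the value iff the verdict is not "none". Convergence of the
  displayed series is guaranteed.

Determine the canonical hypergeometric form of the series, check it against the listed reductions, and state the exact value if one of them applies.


This is -4 * 1F0(-\frac{5}{2}; -; -\frac{3}{4}) in reduced canonical form. Verdict: this is the binomial series (I4) (the 1F0 binomial series: exponent 5/2, x = -\frac{3}{4}). Hence: \left(-4\right) \cdot \left(\frac{7}{4}\right)^{\frac{5}{2}}.

Key observation: from the first term -4: the parameter 6/7 appears in both the upper and lower lists and cancels.
Adjacent-term ratio: r(k) = -\frac{3}{4} * (k-\frac{5}{2}) / [(k+1)] - rational in k. x = -\frac{3}{4}; t_0 = -4; negate the roots.
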